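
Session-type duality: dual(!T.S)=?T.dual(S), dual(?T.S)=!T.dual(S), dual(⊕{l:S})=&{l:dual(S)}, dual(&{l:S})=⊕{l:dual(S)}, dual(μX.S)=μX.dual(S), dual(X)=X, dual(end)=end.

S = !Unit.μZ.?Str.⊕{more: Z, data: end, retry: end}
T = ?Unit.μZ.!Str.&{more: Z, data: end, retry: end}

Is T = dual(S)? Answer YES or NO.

YES

!Unit | ?Unit  match
  μZ | μZ  match (binder kept)
    ?Str | !Str  match
      ⊕{more,data,retry} | &{more,data,retry}  match label sets agree
        • more:
          Z | Z  match
        • data:
          end | end  match
        • retry:
          end | end  match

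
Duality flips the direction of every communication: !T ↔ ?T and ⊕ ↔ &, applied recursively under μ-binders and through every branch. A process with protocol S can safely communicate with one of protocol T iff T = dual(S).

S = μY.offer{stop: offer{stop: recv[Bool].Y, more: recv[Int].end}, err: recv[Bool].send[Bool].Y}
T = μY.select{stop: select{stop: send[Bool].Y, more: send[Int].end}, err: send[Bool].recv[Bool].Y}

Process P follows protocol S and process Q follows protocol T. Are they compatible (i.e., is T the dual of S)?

μY vs μY  ok (μ self-dual)
  offer{stop,err} vs select{stop,err}  ok same labels
    case stop:
      offer{stop,more} vs select{stop,more}  ok same labels
        case stop:
          recv[Bool] vs send[Bool]  ok
            Y vs Y  ok
        case more:
          recv[Int] vs send[Int]  ok
            end vs end  ok
    case err:
      recv[Bool] vs send[Bool]  ok
        send[Bool] vs recv[Bool]  ok
          Y vs Y  ok

YES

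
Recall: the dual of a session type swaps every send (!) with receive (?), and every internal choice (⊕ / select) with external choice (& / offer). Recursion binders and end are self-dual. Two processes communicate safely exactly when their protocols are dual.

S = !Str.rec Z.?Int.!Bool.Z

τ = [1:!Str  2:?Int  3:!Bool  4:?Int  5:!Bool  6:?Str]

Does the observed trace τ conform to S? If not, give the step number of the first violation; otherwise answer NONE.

[1] !Str  ok  now at rec Z.…
[2] ?Int  ok  now at !Bool.rec Z.…
[3] !Bool  ok  now at rec Z.…
[4] ?Int  ok  now at !Bool.rec Z.…
[5] !Bool  ok  now at rec Z.…
[6] got ?Str, protocol expects ?Int  ✗

6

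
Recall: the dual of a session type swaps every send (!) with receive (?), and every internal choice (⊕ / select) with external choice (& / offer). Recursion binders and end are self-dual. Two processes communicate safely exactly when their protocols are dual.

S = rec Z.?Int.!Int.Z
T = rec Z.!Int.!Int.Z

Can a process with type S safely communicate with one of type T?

NO

rec Z ‖ rec Z  ok (rec unchanged)
  ?Int ‖ !Int  ok
    !Int ‖ !Int  ✗ same direction on both sides — not dual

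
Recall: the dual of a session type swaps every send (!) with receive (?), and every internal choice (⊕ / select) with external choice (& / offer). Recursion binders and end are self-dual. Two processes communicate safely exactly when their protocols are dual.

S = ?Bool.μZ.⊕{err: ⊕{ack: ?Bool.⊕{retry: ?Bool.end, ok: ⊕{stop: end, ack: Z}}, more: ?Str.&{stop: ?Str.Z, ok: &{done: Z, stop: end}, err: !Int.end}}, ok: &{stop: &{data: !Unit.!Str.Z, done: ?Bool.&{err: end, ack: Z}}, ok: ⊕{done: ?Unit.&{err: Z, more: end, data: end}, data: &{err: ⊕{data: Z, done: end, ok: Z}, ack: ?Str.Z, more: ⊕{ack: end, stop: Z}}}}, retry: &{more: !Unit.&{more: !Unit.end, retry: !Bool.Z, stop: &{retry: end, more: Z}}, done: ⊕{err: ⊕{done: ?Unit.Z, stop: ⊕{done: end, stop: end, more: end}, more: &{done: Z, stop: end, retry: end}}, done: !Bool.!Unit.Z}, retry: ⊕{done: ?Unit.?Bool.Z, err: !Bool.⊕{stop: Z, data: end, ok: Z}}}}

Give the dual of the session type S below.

!Bool.μZ.&{err: &{ack: !Bool.&{retry: !Bool.end, ok: &{stop: end, ack: Z}}, more: !Str.⊕{stop: !Str.Z, ok: ⊕{done: Z, stop: end}, err: ?Int.end}}, ok: ⊕{stop: ⊕{data: ?Unit.?Str.Z, done: !Bool.⊕{err: end, ack: Z}}, ok: &{done: !Unit.⊕{err: Z, more: end, data: end}, data: ⊕{err: &{data: Z, done: end, ok: Z}, ack: !Str.Z, more: &{ack: end, stop: Z}}}}, retry: ⊕{more: ?Unit.⊕{more: ?Unit.end, retry: ?Bool.Z, stop: ⊕{retry: end, more: Z}}, done: &{err: &{done: !Unit.Z, stop: &{done: end, stop: end, more: end}, more: ⊕{done: Z, stop: end, retry: end}}, done: ?Bool.?Unit.Z}, retry: &{done: !Unit.!Bool.Z, err: ?Bool.&{stop: Z, data: end, ok: Z}}}}

?Bool ↦ !Bool
  μZ ↦ μZ  (binder kept)
    ⊕{err,ok,retry} ↦ &{err,ok,retry}  (⊕→&)
      case err:
        ⊕{ack,more} ↦ &{ack,more}  (⊕→&)
          case ack:
            ?Bool ↦ !Bool
              ⊕{retry,ok} ↦ &{retry,ok}  (⊕→&)
                case retry:
                  ?Bool ↦ !Bool
                    end self-dual
                case ok:
                  ⊕{stop,ack} ↦ &{stop,ack}  (⊕→&)
                    case stop:
                      end self-dual
                    case ack:
                      Z self-dual
          case more:
            ?Str ↦ !Str
              &{stop,ok,err} ↦ ⊕{stop,ok,err}  (&→⊕)
                case stop:
                  ?Str ↦ !Str
                    Z self-dual
                case ok:
                  &{done,stop} ↦ ⊕{done,stop}  (&→⊕)
                    case done:
                      Z self-dual
                    case stop:
                      end self-dual
                case err:
                  !Int ↦ ?Int
                    end self-dual
      case ok:
        &{stop,ok} ↦ ⊕{stop,ok}  (&→⊕)
          case stop:
            &{data,done} ↦ ⊕{data,done}  (&→⊕)
              case data:
                !Unit ↦ ?Unit
                  !Str ↦ ?Str
                    Z self-dual
              case done:
                ?Bool ↦ !Bool
                  &{err,ack} ↦ ⊕{err,ack}  (&→⊕)
                    case err:
                      end self-dual
                    case ack:
                      Z self-dual
          case ok:
            ⊕{done,data} ↦ &{done,data}  (⊕→&)
              case done:
                ?Unit ↦ !Unit
                  &{err,more,data} ↦ ⊕{err,more,data}  (&→⊕)
                    case err:
                      Z self-dual
                    case more:
                      end self-dual
                    case data:
                      end self-dual
              case data:
                &{err,ack,more} ↦ ⊕{err,ack,more}  (&→⊕)
                  case err:
                    ⊕{data,done,ok} ↦ &{data,done,ok}  (⊕→&)
                      case data:
                        Z self-dual
                      case done:
                        end self-dual
                      case ok:
                        Z self-dual
                  case ack:
                    ?Str ↦ !Str
                      Z self-dual
                  case more:
                    ⊕{ack,stop} ↦ &{ack,stop}  (⊕→&)
                      case ack:
                        end self-dual
                      case stop:
                        Z self-dual
      case retry:
        &{more,done,retry} ↦ ⊕{more,done,retry}  (&→⊕)
          case more:
            !Unit ↦ ?Unit
              &{more,retry,stop} ↦ ⊕{more,retry,stop}  (&→⊕)
                case more:
                  !Unit ↦ ?Unit
                    end self-dual
                case retry:
                  !Bool ↦ ?Bool
                    Z self-dual
                case stop:
                  &{retry,more} ↦ ⊕{retry,more}  (&→⊕)
                    case retry:
                      end self-dual
                    case more:
                      Z self-dual
          case done:
            ⊕{err,done} ↦ &{err,done}  (⊕→&)
              case err:
                ⊕{done,stop,more} ↦ &{done,stop,more}  (⊕→&)
                  case done:
                    ?Unit ↦ !Unit
                      Z self-dual
                  case stop:
                    ⊕{done,stop,more} ↦ &{done,stop,more}  (⊕→&)
                      case done:
                        end self-dual
                      case stop:
                        end self-dual
                      case more:
                        end self-dual
                  case more:
                    &{done,stop,retry} ↦ ⊕{done,stop,retry}  (&→⊕)
                      case done:
                        Z self-dual
                      case stop:
                        end self-dual
                      case retry:
                        end self-dual
              case done:
                !Bool ↦ ?Bool
                  !Unit ↦ ?Unit
                    Z self-dual
          case retry:
            ⊕{done,err} ↦ &{done,err}  (⊕→&)
              case done:
                ?Unit ↦ !Unit
                  ?Bool ↦ !Bool
                    Z self-dual
              case err:
                !Bool ↦ ?Bool
                  ⊕{stop,data,ok} ↦ &{stop,data,ok}  (⊕→&)
                    case stop:
                      Z self-dual
                    case data:
                      end self-dual
                    case ok:
                      Z self-dual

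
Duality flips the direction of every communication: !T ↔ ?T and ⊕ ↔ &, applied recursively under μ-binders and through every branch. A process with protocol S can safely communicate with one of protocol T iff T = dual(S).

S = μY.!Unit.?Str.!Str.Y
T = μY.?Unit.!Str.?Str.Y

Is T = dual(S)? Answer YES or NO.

YES

μY | μY  match (rec unchanged)
  !Unit | ?Unit  match
    ?Str | !Str  match
      !Str | ?Str  match
        Y | Y  match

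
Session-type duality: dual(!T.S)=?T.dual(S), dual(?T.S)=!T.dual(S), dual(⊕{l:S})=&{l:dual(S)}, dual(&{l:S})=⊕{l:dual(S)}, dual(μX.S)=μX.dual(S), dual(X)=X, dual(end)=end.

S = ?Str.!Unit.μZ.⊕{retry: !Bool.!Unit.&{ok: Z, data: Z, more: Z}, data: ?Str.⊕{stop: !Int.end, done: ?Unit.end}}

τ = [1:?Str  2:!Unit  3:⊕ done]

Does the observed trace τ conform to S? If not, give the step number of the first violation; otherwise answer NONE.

step 1: ?Str  ✓  state: !Unit.μZ.…
step 2: !Unit  ✓  state: μZ.…
step 3: got ⊕ done, protocol expects ⊕ retry or ⊕ data  ✗

3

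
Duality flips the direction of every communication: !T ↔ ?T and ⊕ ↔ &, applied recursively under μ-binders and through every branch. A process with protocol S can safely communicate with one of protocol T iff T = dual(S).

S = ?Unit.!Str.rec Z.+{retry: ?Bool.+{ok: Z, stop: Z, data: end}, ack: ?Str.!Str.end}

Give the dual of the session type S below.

!Unit.?Str.rec Z.&{retry: !Bool.&{ok: Z, stop: Z, data: end}, ack: !Str.?Str.end}

?Unit → !Unit
  !Str → ?Str
    rec Z → rec Z  (binder kept)
      +{retry,ack} → &{retry,ack}  (⊕→&)
        case retry:
          ?Bool → !Bool
            +{ok,stop,data} → &{ok,stop,data}  (⊕→&)
              case ok:
                Z ↦ Z
              case stop:
                Z ↦ Z
              case data:
                end ↦ end
        case ack:
          ?Str → !Str
            !Str → ?Str
              end ↦ end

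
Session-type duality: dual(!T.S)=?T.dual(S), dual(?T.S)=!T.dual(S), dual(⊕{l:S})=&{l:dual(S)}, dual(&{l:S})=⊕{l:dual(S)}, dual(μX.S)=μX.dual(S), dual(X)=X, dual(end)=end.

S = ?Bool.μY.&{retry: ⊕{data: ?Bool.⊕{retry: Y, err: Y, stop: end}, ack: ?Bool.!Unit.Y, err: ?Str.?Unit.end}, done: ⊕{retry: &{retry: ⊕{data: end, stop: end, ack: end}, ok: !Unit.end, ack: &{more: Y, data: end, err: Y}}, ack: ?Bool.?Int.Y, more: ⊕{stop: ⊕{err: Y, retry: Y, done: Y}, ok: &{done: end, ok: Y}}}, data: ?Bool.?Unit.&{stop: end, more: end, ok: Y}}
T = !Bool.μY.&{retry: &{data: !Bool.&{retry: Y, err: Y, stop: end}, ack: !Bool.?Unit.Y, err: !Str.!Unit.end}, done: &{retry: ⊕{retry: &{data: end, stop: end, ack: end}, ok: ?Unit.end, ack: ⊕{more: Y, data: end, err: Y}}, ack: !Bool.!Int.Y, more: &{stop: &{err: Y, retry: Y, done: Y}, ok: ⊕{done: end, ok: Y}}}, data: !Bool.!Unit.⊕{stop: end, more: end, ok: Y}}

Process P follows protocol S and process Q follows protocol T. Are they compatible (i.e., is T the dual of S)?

?Bool vs !Bool  match
  μY vs μY  match (binder kept)
    &{retry,done,data} vs &{retry,done,data}  ✗ choice polarity not flipped — not dual

NO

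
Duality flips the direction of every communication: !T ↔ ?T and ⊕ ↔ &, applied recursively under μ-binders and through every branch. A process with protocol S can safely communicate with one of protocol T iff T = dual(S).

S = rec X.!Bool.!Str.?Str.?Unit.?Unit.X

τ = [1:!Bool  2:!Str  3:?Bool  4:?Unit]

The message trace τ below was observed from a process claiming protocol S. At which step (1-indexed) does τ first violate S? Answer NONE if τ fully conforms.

3

[1] !Bool  ✓  state: !Str.?Str.?Unit.?Unit.rec X.…
[2] !Str  ✓  state: ?Str.?Unit.?Unit.rec X.…
[3] got ?Bool, protocol expects ?Str  ✗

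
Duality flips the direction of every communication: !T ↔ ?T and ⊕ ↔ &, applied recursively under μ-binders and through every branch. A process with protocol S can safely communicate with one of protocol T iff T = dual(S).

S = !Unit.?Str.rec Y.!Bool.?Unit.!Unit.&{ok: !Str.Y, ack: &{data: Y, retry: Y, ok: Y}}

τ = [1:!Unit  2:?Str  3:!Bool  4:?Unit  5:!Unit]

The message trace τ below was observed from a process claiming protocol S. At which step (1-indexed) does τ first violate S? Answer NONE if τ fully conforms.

@1 !Unit  match  state: ?Str.rec Y.…
@2 ?Str  match  state: rec Y.…
@3 !Bool  match  state: ?Unit.!Unit.&{ok: !Str.rec Y.…, ack: &{data: rec Y.…, retry: rec Y.…, ok: rec Y.…}}
@4 ?Unit  match  state: !Unit.&{ok: !Str.rec Y.…, ack: &{data: rec Y.…, retry: rec Y.…, ok: rec Y.…}}
@5 !Unit  match  state: &{ok: !Str.rec Y.…, ack: &{data: rec Y.…, retry: rec Y.…, ok: rec Y.…}}
trace exhausted — no violation

NONE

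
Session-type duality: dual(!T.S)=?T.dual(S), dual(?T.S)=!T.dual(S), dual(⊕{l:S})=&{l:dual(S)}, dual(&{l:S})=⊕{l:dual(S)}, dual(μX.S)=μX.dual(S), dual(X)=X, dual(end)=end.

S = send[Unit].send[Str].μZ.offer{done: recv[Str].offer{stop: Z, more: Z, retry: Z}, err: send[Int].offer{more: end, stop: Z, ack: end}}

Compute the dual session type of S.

recv[Unit].recv[Str].μZ.select{done: send[Str].select{stop: Z, more: Z, retry: Z}, err: recv[Int].select{more: end, stop: Z, ack: end}}

send[Unit] ↦ recv[Unit]
  send[Str] ↦ recv[Str]
    μZ ↦ μZ  (rec unchanged)
      offer{done,err} ↦ select{done,err}  (&→⊕)
        case done:
          recv[Str] ↦ send[Str]
            offer{stop,more,retry} ↦ select{stop,more,retry}  (&→⊕)
              case stop:
                Z ↦ Z
              case more:
                Z ↦ Z
              case retry:
                Z ↦ Z
        case err:
          send[Int] ↦ recv[Int]
            offer{more,stop,ack} ↦ select{more,stop,ack}  (&→⊕)
              case more:
                end ↦ end
              case stop:
                Z ↦ Z
              case ack:
                end ↦ end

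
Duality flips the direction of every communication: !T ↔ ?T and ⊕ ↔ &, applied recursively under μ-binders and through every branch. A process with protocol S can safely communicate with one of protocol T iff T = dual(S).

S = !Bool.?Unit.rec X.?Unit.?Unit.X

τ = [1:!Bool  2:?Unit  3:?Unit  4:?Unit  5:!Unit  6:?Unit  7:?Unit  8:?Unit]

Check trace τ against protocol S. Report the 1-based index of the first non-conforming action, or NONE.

5

[1] !Bool  ok  residual = ?Unit.rec X.…
[2] ?Unit  ok  residual = rec X.…
[3] ?Unit  ok  residual = ?Unit.rec X.…
[4] ?Unit  ok  residual = rec X.…
[5] got !Unit, protocol expects ?Unit  ✗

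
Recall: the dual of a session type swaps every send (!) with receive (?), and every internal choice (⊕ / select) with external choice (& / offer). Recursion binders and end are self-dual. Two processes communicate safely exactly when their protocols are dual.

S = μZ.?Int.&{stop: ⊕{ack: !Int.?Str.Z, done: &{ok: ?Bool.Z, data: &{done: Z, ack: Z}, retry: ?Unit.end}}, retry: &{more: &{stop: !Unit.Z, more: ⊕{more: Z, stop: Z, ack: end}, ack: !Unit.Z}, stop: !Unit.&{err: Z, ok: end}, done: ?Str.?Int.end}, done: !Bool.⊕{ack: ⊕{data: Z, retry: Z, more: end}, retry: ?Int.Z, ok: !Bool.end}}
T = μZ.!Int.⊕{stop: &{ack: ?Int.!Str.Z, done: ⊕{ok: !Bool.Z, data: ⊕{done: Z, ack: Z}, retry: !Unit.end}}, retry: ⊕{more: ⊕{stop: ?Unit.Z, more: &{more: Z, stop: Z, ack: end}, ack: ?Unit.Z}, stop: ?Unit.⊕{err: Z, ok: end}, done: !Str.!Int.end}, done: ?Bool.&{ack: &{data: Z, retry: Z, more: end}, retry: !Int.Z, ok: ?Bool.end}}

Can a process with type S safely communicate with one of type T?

YES

μZ vs μZ  match (binder kept)
  ?Int vs !Int  match
    &{stop,retry,done} vs ⊕{stop,retry,done}  match same labels
      case stop:
        ⊕{ack,done} vs &{ack,done}  match same labels
          case ack:
            !Int vs ?Int  match
              ?Str vs !Str  match
                Z vs Z  match
          case done:
            &{ok,data,retry} vs ⊕{ok,data,retry}  match same labels
              case ok:
                ?Bool vs !Bool  match
                  Z vs Z  match
              case data:
                &{done,ack} vs ⊕{done,ack}  match same labels
                  case done:
                    Z vs Z  match
                  case ack:
                    Z vs Z  match
              case retry:
                ?Unit vs !Unit  match
                  end vs end  match
      case retry:
        &{more,stop,done} vs ⊕{more,stop,done}  match same labels
          case more:
            &{stop,more,ack} vs ⊕{stop,more,ack}  match same labels
              case stop:
                !Unit vs ?Unit  match
                  Z vs Z  match
              case more:
                ⊕{more,stop,ack} vs &{more,stop,ack}  match same labels
                  case more:
                    Z vs Z  match
                  case stop:
                    Z vs Z  match
                  case ack:
                    end vs end  match
              case ack:
                !Unit vs ?Unit  match
                  Z vs Z  match
          case stop:
            !Unit vs ?Unit  match
              &{err,ok} vs ⊕{err,ok}  match same labels
                case err:
                  Z vs Z  match
                case ok:
                  end vs end  match
          case done:
            ?Str vs !Str  match
              ?Int vs !Int  match
                end vs end  match
      case done:
        !Bool vs ?Bool  match
          ⊕{ack,retry,ok} vs &{ack,retry,ok}  match same labels
            case ack:
              ⊕{data,retry,more} vs &{data,retry,more}  match same labels
                case data:
                  Z vs Z  match
                case retry:
                  Z vs Z  match
                case more:
                  end vs end  match
            case retry:
              ?Int vs !Int  match
                Z vs Z  match
            case ok:
              !Bool vs ?Bool  match
                end vs end  match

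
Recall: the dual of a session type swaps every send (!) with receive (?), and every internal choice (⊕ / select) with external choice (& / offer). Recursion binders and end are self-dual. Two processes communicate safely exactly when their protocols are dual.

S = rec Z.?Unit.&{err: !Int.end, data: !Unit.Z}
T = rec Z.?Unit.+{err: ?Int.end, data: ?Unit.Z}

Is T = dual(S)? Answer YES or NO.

rec Z | rec Z  ✓ (μ self-dual)
  ?Unit | ?Unit  ✗ same direction on both sides — not dual

NO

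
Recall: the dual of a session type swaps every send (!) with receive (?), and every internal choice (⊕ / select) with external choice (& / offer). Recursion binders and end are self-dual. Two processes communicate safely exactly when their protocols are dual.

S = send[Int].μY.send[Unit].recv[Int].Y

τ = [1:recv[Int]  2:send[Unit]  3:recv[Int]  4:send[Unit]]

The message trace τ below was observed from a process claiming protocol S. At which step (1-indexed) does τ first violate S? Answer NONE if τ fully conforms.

1

step 1: got recv[Int], protocol expects send[Int]  ✗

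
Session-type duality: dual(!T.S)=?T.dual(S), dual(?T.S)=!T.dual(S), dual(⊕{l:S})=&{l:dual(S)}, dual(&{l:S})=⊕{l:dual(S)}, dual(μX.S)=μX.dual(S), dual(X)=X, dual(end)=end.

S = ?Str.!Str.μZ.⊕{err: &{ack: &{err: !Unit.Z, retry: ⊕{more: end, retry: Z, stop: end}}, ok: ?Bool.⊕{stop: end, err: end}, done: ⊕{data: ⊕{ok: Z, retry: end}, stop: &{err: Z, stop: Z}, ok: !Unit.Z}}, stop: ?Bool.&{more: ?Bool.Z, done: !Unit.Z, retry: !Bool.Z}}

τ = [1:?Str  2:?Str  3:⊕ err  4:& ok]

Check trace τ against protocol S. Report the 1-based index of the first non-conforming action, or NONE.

2

[1] ?Str  ok  now at !Str.μZ.…
[2] got ?Str, protocol expects !Str  ✗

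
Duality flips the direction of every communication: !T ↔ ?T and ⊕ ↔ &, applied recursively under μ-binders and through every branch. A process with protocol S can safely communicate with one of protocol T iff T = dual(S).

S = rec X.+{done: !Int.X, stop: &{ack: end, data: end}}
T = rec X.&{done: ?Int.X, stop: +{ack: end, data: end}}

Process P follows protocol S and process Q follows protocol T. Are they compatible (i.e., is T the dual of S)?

YES

rec X | rec X  ✓ (rec unchanged)
  +{done,stop} | &{done,stop}  ✓ same labels
    • done:
      !Int | ?Int  ✓
        X | X  ✓
    • stop:
      &{ack,data} | +{ack,data}  ✓ same labels
        • ack:
          end | end  ✓
        • data:
          end | end  ✓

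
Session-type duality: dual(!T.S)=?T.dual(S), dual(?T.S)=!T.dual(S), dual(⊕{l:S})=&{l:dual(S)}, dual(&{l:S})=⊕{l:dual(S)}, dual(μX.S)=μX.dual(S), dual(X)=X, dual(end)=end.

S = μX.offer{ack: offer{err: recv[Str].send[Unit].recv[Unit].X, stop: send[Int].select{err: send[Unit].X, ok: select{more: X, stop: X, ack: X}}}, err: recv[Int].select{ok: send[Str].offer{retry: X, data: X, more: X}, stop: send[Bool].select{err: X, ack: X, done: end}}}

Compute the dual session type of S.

μX → μX  (μ self-dual)
  offer{ack,err} → select{ack,err}  (&→⊕)
    case ack:
      offer{err,stop} → select{err,stop}  (&→⊕)
        case err:
          recv[Str] → send[Str]
            send[Unit] → recv[Unit]
              recv[Unit] → send[Unit]
                X ↦ X
        case stop:
          send[Int] → recv[Int]
            select{err,ok} → offer{err,ok}  (⊕→&)
              case err:
                send[Unit] → recv[Unit]
                  X ↦ X
              case ok:
                select{more,stop,ack} → offer{more,stop,ack}  (⊕→&)
                  case more:
                    X ↦ X
                  case stop:
                    X ↦ X
                  case ack:
                    X ↦ X
    case err:
      recv[Int] → send[Int]
        select{ok,stop} → offer{ok,stop}  (⊕→&)
          case ok:
            send[Str] → recv[Str]
              offer{retry,data,more} → select{retry,data,more}  (&→⊕)
                case retry:
                  X ↦ X
                case data:
                  X ↦ X
                case more:
                  X ↦ X
          case stop:
            send[Bool] → recv[Bool]
              select{err,ack,done} → offer{err,ack,done}  (⊕→&)
                case err:
                  X ↦ X
                case ack:
                  X ↦ X
                case done:
                  end ↦ end

μX.select{ack: select{err: send[Str].recv[Unit].send[Unit].X, stop: recv[Int].offer{err: recv[Unit].X, ok: offer{more: X, stop: X, ack: X}}}, err: send[Int].offer{ok: recv[Str].select{retry: X, data: X, more: X}, stop: recv[Bool].offer{err: X, ack: X, done: end}}}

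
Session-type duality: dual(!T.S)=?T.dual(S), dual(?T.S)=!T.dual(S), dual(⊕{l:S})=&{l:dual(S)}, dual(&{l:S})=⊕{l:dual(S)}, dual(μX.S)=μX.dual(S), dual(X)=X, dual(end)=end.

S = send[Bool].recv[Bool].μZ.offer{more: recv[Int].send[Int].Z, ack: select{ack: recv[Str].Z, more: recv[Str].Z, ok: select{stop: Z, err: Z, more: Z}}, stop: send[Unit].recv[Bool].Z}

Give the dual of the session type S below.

send[Bool] = recv[Bool]
  recv[Bool] = send[Bool]
    μZ = μZ  (rec unchanged)
      offer{more,ack,stop} = select{more,ack,stop}  (offer→select)
        case more:
          recv[Int] = send[Int]
            send[Int] = recv[Int]
              Z ↦ Z
        case ack:
          select{ack,more,ok} = offer{ack,more,ok}  (internal→external)
            case ack:
              recv[Str] = send[Str]
                Z ↦ Z
            case more:
              recv[Str] = send[Str]
                Z ↦ Z
            case ok:
              select{stop,err,more} = offer{stop,err,more}  (internal→external)
                case stop:
                  Z ↦ Z
                case err:
                  Z ↦ Z
                case more:
                  Z ↦ Z
        case stop:
          send[Unit] = recv[Unit]
            recv[Bool] = send[Bool]
              Z ↦ Z

recv[Bool].send[Bool].μZ.select{more: send[Int].recv[Int].Z, ack: offer{ack: send[Str].Z, more: send[Str].Z, ok: offer{stop: Z, err: Z, more: Z}}, stop: recv[Unit].send[Bool].Z}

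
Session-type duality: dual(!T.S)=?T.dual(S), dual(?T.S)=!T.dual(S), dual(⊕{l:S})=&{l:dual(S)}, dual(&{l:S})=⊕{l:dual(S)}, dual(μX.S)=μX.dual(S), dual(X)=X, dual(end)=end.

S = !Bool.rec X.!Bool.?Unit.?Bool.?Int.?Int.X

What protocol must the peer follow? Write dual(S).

?Bool.rec X.?Bool.!Unit.!Bool.!Int.!Int.X

!Bool → ?Bool
  rec X → rec X  (binder kept)
    !Bool → ?Bool
      ?Unit → !Unit
        ?Bool → !Bool
          ?Int → !Int
            ?Int → !Int
              dual(X) = X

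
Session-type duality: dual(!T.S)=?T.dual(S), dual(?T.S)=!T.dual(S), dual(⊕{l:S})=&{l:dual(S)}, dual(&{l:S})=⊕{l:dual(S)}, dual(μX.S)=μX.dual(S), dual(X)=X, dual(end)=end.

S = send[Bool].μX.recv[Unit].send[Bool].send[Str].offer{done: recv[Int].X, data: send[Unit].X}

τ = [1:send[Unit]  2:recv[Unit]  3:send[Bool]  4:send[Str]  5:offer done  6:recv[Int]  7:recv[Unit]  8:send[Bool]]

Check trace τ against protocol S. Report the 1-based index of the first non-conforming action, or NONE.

1

step 1: got send[Unit], protocol expects send[Bool]  ✗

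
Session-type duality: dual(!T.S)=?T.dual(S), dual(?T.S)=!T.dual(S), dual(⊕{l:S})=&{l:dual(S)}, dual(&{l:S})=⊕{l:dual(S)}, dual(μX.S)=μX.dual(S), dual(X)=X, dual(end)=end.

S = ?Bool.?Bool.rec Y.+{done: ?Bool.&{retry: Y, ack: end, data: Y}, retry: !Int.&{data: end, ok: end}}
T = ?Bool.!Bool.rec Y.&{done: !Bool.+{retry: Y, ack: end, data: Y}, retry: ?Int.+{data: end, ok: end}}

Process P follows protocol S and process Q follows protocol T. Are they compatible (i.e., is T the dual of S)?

NO

?Bool vs ?Bool  ✗ same direction on both sides — not dual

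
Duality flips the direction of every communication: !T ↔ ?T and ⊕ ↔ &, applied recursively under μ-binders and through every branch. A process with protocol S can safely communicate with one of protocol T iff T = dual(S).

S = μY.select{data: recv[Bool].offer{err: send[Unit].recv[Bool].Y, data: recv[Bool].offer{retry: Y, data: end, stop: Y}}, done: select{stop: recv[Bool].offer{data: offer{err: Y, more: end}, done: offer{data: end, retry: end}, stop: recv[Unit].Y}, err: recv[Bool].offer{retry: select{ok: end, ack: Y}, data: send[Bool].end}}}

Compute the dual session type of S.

μY → μY  (rec unchanged)
  select{data,done} → offer{data,done}  (select→offer)
    case data:
      recv[Bool] → send[Bool]
        offer{err,data} → select{err,data}  (offer→select)
          case err:
            send[Unit] → recv[Unit]
              recv[Bool] → send[Bool]
                dual(Y) = Y
          case data:
            recv[Bool] → send[Bool]
              offer{retry,data,stop} → select{retry,data,stop}  (offer→select)
                case retry:
                  dual(Y) = Y
                case data:
                  dual(end) = end
                case stop:
                  dual(Y) = Y
    case done:
      select{stop,err} → offer{stop,err}  (select→offer)
        case stop:
          recv[Bool] → send[Bool]
            offer{data,done,stop} → select{data,done,stop}  (offer→select)
              case data:
                offer{err,more} → select{err,more}  (offer→select)
                  case err:
                    dual(Y) = Y
                  case more:
                    dual(end) = end
              case done:
                offer{data,retry} → select{data,retry}  (offer→select)
                  case data:
                    dual(end) = end
                  case retry:
                    dual(end) = end
              case stop:
                recv[Unit] → send[Unit]
                  dual(Y) = Y
        case err:
          recv[Bool] → send[Bool]
            offer{retry,data} → select{retry,data}  (offer→select)
              case retry:
                select{ok,ack} → offer{ok,ack}  (select→offer)
                  case ok:
                    dual(end) = end
                  case ack:
                    dual(Y) = Y
              case data:
                send[Bool] → recv[Bool]
                  dual(end) = end

μY.offer{data: send[Bool].select{err: recv[Unit].send[Bool].Y, data: send[Bool].select{retry: Y, data: end, stop: Y}}, done: offer{stop: send[Bool].select{data: select{err: Y, more: end}, done: select{data: end, retry: end}, stop: send[Unit].Y}, err: send[Bool].select{retry: offer{ok: end, ack: Y}, data: recv[Bool].end}}}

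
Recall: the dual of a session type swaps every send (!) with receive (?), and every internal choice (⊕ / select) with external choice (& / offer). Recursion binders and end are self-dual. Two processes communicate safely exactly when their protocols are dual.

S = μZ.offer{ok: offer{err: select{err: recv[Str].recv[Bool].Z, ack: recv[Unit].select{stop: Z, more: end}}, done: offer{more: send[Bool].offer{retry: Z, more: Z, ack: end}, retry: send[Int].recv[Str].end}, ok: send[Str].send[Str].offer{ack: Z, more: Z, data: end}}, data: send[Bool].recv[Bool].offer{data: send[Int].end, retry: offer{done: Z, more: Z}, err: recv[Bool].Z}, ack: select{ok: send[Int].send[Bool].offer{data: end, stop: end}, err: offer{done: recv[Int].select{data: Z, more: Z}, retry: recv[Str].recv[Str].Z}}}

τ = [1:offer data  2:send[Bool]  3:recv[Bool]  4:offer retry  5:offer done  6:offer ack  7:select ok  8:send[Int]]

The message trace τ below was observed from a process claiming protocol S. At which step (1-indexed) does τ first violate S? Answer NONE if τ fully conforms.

@1 offer data  match  now at send[Bool].recv[Bool].offer{data: send[Int].end, retry: offer{done: μZ.…, more: μZ.…}, err: recv[Bool].μZ.…}
@2 send[Bool]  match  now at recv[Bool].offer{data: send[Int].end, retry: offer{done: μZ.…, more: μZ.…}, err: recv[Bool].μZ.…}
@3 recv[Bool]  match  now at offer{data: send[Int].end, retry: offer{done: μZ.…, more: μZ.…}, err: recv[Bool].μZ.…}
@4 offer retry  match  now at offer{done: μZ.…, more: μZ.…}
@5 offer done  match  now at μZ.…
@6 offer ack  match  now at select{ok: send[Int].send[Bool].offer{data: end, stop: end}, err: offer{done: recv[Int].select{data: μZ.…, more: μZ.…}, retry: recv[Str].recv[Str].μZ.…}}
@7 select ok  match  now at send[Int].send[Bool].offer{data: end, stop: end}
@8 send[Int]  match  now at send[Bool].offer{data: end, stop: end}
all 8 steps conform

NONE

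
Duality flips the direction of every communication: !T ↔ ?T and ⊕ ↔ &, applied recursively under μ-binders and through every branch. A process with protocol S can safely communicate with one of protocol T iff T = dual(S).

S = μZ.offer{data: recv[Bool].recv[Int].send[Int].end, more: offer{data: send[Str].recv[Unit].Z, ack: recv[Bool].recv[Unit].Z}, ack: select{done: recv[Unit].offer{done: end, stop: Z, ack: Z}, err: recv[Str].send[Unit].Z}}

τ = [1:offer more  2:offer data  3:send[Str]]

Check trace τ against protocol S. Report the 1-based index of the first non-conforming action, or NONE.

NONE

[1] offer more  ✓  residual = offer{data: send[Str].recv[Unit].μZ.…, ack: recv[Bool].recv[Unit].μZ.…}
[2] offer data  ✓  residual = send[Str].recv[Unit].μZ.…
[3] send[Str]  ✓  residual = recv[Unit].μZ.…
trace exhausted — no violation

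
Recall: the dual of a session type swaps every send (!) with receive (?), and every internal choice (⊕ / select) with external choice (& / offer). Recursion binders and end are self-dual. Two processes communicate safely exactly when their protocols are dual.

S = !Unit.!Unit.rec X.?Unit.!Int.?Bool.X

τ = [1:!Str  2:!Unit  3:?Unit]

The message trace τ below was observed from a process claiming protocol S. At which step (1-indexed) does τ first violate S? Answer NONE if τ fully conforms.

1

@1 got !Str, protocol expects !Unit  ✗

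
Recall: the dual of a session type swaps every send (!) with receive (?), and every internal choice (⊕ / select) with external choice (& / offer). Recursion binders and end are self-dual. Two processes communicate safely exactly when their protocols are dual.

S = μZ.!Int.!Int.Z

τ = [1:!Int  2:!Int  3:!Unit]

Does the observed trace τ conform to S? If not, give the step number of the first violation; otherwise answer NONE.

3

step 1: !Int  ok  state: !Int.μZ.…
step 2: !Int  ok  state: μZ.…
step 3: got !Unit, protocol expects !Int  ✗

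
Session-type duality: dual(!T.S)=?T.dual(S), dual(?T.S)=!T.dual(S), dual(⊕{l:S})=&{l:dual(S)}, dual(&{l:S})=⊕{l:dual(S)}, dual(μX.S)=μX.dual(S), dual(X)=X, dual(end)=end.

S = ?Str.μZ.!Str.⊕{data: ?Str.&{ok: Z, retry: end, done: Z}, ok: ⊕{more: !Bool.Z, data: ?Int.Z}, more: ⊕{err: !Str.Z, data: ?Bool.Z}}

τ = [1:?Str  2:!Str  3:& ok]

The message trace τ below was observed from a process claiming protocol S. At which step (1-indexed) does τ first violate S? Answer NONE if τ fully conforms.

step 1: ?Str  ok  state: μZ.…
step 2: !Str  ok  state: ⊕{data: ?Str.&{ok: μZ.…, retry: end, done: μZ.…}, ok: ⊕{more: !Bool.μZ.…, data: ?Int.μZ.…}, more: ⊕{err: !Str.μZ.…, data: ?Bool.μZ.…}}
step 3: got & ok, protocol expects ⊕ data or ⊕ ok or ⊕ more  ✗

3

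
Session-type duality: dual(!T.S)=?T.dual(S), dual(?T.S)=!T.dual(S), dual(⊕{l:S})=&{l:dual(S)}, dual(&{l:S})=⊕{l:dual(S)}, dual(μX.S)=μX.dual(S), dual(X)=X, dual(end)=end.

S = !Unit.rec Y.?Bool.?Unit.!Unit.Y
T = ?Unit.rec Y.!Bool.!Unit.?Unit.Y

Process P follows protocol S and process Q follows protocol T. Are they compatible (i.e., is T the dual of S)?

!Unit | ?Unit  ok
  rec Y | rec Y  ok (rec unchanged)
    ?Bool | !Bool  ok
      ?Unit | !Unit  ok
        !Unit | ?Unit  ok
          Y | Y  ok

YES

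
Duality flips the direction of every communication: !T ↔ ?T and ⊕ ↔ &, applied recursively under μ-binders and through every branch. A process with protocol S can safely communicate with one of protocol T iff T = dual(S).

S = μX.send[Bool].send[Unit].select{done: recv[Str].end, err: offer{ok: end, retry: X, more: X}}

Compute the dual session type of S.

μX.recv[Bool].recv[Unit].offer{done: send[Str].end, err: select{ok: end, retry: X, more: X}}

μX ↦ μX  (μ self-dual)
  send[Bool] ↦ recv[Bool]
    send[Unit] ↦ recv[Unit]
      select{done,err} ↦ offer{done,err}  (internal→external)
        [done]
          recv[Str] ↦ send[Str]
            end ↦ end
        [err]
          offer{ok,retry,more} ↦ select{ok,retry,more}  (offer→select)
            [ok]
              end ↦ end
            [retry]
              X ↦ X
            [more]
              X ↦ X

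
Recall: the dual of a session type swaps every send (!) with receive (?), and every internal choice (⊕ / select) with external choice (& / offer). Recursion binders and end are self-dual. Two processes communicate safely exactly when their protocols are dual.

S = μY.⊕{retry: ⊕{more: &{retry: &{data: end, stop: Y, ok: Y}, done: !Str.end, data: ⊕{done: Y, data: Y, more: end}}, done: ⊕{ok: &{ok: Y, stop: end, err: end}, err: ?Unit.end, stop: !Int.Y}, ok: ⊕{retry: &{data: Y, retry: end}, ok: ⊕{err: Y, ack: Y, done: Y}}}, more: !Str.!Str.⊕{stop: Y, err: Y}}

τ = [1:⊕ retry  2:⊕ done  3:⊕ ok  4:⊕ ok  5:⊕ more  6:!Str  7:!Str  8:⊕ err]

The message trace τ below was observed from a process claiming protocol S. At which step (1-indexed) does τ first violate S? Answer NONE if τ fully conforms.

[1] ⊕ retry  match  now at ⊕{more: &{retry: &{data: end, stop: μY.…, ok: μY.…}, done: !Str.end, data: ⊕{done: μY.…, data: μY.…, more: end}}, done: ⊕{ok: &{ok: μY.…, stop: end, err: end}, err: ?Unit.end, stop: !Int.μY.…}, ok: ⊕{retry: &{data: μY.…, retry: end}, ok: ⊕{err: μY.…, ack: μY.…, done: μY.…}}}
[2] ⊕ done  match  now at ⊕{ok: &{ok: μY.…, stop: end, err: end}, err: ?Unit.end, stop: !Int.μY.…}
[3] ⊕ ok  match  now at &{ok: μY.…, stop: end, err: end}
[4] got ⊕ ok, protocol expects & ok or & stop or & err  ✗

4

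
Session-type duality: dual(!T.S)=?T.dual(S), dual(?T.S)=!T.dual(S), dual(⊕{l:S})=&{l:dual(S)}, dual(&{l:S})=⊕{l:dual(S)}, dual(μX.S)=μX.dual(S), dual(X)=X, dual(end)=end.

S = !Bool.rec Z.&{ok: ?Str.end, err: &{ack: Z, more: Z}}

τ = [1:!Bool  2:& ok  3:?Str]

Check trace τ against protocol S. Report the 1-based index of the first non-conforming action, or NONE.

NONE

@1 !Bool  ok  now at rec Z.…
@2 & ok  ok  now at ?Str.end
@3 ?Str  ok  now at end
τ conforms to S (length 3)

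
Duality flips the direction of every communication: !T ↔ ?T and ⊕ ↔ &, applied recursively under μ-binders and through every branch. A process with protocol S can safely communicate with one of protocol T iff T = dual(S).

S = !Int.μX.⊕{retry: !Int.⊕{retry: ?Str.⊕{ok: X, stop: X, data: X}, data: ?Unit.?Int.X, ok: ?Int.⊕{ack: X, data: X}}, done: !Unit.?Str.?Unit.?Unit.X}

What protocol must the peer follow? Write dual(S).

?Int.μX.&{retry: ?Int.&{retry: !Str.&{ok: X, stop: X, data: X}, data: !Unit.!Int.X, ok: !Int.&{ack: X, data: X}}, done: ?Unit.!Str.!Unit.!Unit.X}

!Int → ?Int
  μX → μX  (binder kept)
    ⊕{retry,done} → &{retry,done}  (⊕→&)
      • retry:
        !Int → ?Int
          ⊕{retry,data,ok} → &{retry,data,ok}  (⊕→&)
            • retry:
              ?Str → !Str
                ⊕{ok,stop,data} → &{ok,stop,data}  (⊕→&)
                  • ok:
                    dual(X) = X
                  • stop:
                    dual(X) = X
                  • data:
                    dual(X) = X
            • data:
              ?Unit → !Unit
                ?Int → !Int
                  dual(X) = X
            • ok:
              ?Int → !Int
                ⊕{ack,data} → &{ack,data}  (⊕→&)
                  • ack:
                    dual(X) = X
                  • data:
                    dual(X) = X
      • done:
        !Unit → ?Unit
          ?Str → !Str
            ?Unit → !Unit
              ?Unit → !Unit
                dual(X) = X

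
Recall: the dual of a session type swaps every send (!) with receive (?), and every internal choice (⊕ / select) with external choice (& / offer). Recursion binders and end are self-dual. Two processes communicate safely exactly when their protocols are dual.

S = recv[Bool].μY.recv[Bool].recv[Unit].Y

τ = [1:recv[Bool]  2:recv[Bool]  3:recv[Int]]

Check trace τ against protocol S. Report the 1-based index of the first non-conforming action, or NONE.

@1 recv[Bool]  ✓  state: μY.…
@2 recv[Bool]  ✓  state: recv[Unit].μY.…
@3 got recv[Int], protocol expects recv[Unit]  ✗

3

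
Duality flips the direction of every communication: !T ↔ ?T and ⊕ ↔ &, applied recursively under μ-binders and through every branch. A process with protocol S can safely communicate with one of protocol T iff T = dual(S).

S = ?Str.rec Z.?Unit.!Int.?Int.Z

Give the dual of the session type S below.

?Str → !Str
  rec Z → rec Z  (rec unchanged)
    ?Unit → !Unit
      !Int → ?Int
        ?Int → !Int
          dual(Z) = Z

!Str.rec Z.!Unit.?Int.!Int.Z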